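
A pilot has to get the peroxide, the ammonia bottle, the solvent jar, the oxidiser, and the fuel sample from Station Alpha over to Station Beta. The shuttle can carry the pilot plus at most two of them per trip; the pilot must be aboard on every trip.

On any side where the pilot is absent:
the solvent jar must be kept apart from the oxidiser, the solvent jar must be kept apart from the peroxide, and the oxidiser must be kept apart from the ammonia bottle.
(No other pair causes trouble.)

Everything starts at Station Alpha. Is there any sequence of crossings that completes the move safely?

1. Pilot goes to Station Beta with the oxidiser and the peroxide.
2. Pilot goes back to Station Alpha alone.
3. Pilot goes to Station Beta with the fuel sample.
4. Pilot goes back to Station Alpha alone.
5. Pilot goes to Station Beta with the ammonia bottle and the solvent jar.

Yes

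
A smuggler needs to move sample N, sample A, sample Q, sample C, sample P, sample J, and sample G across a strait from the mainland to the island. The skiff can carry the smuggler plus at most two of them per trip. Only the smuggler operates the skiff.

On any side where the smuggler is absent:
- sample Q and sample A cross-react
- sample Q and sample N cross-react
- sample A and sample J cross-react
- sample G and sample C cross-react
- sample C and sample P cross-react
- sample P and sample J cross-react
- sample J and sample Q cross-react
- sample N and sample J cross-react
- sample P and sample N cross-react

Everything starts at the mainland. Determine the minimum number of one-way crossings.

impossible

Whatever the first load, the items left behind include a forbidden pair without the smuggler. No opening move is safe, so no plan exists.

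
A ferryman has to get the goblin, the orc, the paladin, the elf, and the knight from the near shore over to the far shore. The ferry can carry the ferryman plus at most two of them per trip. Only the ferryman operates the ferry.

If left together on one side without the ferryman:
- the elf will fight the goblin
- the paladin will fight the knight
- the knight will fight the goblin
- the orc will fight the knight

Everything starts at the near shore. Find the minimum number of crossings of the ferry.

5

Counting alone: the ferryman can take at most 2 across per trip to the far shore, so moving all 5 needs at least 3 loaded trips out, with a return between consecutive ones — at least 5 crossings.
The plan below uses exactly 5 crossings, so it is optimal:
1. Ferryman goes to the far shore with the goblin and the knight.  [the near shore: the elf, the orc, the paladin | the far shore: the goblin, the knight]
2. Ferryman goes back to the near shore with the knight.  [the near shore: the elf, the knight, the orc, the paladin | the far shore: the goblin]
3. Ferryman goes to the far shore with the orc and the paladin.  [the near shore: the elf, the knight | the far shore: the goblin, the orc, the paladin]
4. Ferryman goes back to the near shore alone.  [the near shore: the elf, the knight | the far shore: the goblin, the orc, the paladin]
5. Ferryman goes to the far shore with the elf and the knight.  [the near shore: — | the far shore: the elf, the goblin, the knight, the orc, the paladin]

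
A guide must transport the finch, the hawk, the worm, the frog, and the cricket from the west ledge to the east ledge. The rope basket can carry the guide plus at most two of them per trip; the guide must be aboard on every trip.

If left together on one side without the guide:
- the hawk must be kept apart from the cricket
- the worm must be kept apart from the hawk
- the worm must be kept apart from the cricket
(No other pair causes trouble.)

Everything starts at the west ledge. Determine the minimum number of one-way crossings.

7

Counting alone: the guide can take at most 2 across per trip to the east ledge, so moving all 5 needs at least 3 loaded trips out, with a return between consecutive ones — at least 5 crossings.
The safety rule pushes this higher. Following every safe sequence of crossings, the most of the 5 that can be at the east ledge as the rope basket arrives there on crossing 5 is 4 — never all 5.
So no plan with fewer than 7 crossings exists, and this one achieves 7:
1. Guide goes to the east ledge with the hawk and the worm.  [the west ledge: the cricket, the finch, the frog | the east ledge: the hawk, the worm]
2. Guide goes back to the west ledge with the hawk.  [the west ledge: the cricket, the finch, the frog, the hawk | the east ledge: the worm]
3. Guide goes to the east ledge with the finch and the hawk.  [the west ledge: the cricket, the frog | the east ledge: the finch, the hawk, the worm]
4. Guide goes back to the west ledge with the hawk.  [the west ledge: the cricket, the frog, the hawk | the east ledge: the finch, the worm]
5. Guide goes to the east ledge with the frog and the hawk.  [the west ledge: the cricket | the east ledge: the finch, the frog, the hawk, the worm]
6. Guide goes back to the west ledge with the hawk.  [the west ledge: the cricket, the hawk | the east ledge: the finch, the frog, the worm]
7. Guide goes to the east ledge with the cricket and the hawk.  [the west ledge: — | the east ledge: the cricket, the finch, the frog, the hawk, the worm]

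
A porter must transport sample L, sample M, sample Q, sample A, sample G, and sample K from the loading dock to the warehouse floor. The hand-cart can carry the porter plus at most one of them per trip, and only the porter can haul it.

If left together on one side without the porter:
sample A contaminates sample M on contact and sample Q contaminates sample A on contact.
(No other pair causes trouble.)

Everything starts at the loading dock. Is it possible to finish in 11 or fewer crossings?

Counting alone: the porter can take at most 1 across per trip to the warehouse floor, so moving all 6 needs at least 6 loaded trips out, with a return between consecutive ones — at least 11 crossings.
The safety rule pushes this higher. Following every safe sequence of crossings, the most of the 6 that can be at the warehouse floor as the hand-cart arrives there on crossing 11 is 5 — never all 6.
So the move cannot be finished within 11 crossings. (The shortest complete plan takes 13:)
1. Porter goes to the warehouse floor with sample A.  [the loading dock: sample G, sample K, sample L, sample M, sample Q | the warehouse floor: sample A]
2. Porter goes back to the loading dock alone.  [the loading dock: sample G, sample K, sample L, sample M, sample Q | the warehouse floor: sample A]
3. Porter goes to the warehouse floor with sample L.  [the loading dock: sample G, sample K, sample M, sample Q | the warehouse floor: sample A, sample L]
4. Porter goes back to the loading dock alone.  [the loading dock: sample G, sample K, sample M, sample Q | the warehouse floor: sample A, sample L]
5. Porter goes to the warehouse floor with sample M.  [the loading dock: sample G, sample K, sample Q | the warehouse floor: sample A, sample L, sample M]
6. Porter goes back to the loading dock with sample A.  [the loading dock: sample A, sample G, sample K, sample Q | the warehouse floor: sample L, sample M]
7. Porter goes to the warehouse floor with sample Q.  [the loading dock: sample A, sample G, sample K | the warehouse floor: sample L, sample M, sample Q]
8. Porter goes back to the loading dock alone.  [the loading dock: sample A, sample G, sample K | the warehouse floor: sample L, sample M, sample Q]
9. Porter goes to the warehouse floor with sample G.  [the loading dock: sample A, sample K | the warehouse floor: sample G, sample L, sample M, sample Q]
10. Porter goes back to the loading dock alone.  [the loading dock: sample A, sample K | the warehouse floor: sample G, sample L, sample M, sample Q]
11. Porter goes to the warehouse floor with sample K.  [the loading dock: sample A | the warehouse floor: sample G, sample K, sample L, sample M, sample Q]
12. Porter goes back to the loading dock alone.  [the loading dock: sample A | the warehouse floor: sample G, sample K, sample L, sample M, sample Q]
13. Porter goes to the warehouse floor with sample A.  [the loading dock: — | the warehouse floor: sample A, sample G, sample K, sample L, sample M, sample Q]

No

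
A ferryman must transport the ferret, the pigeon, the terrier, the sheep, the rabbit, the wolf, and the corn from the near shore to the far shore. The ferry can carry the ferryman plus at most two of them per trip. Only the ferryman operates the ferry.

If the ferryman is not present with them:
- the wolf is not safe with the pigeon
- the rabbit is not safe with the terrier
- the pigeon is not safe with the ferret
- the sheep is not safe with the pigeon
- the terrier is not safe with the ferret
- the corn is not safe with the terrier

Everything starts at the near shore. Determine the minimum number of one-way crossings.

Counting alone: the ferryman can take at most 2 across per trip to the far shore, so moving all 7 needs at least 4 loaded trips out, with a return between consecutive ones — at least 7 crossings.
The safety rule pushes this higher. Following every safe sequence of crossings, the most of the 7 that can be at the far shore as the ferry arrives there on crossing 7 is 6 — never all 7.
So no plan with fewer than 9 crossings exists, and this one achieves 9:
1. Ferryman goes to the far shore with the pigeon and the terrier.
2. Ferryman goes back to the near shore alone.
3. Ferryman goes to the far shore with the sheep.
4. Ferryman goes back to the near shore with the pigeon.
5. Ferryman goes to the far shore with the ferret and the wolf.
6. Ferryman goes back to the near shore with the terrier.
7. Ferryman goes to the far shore with the corn and the rabbit.
8. Ferryman goes back to the near shore alone.
9. Ferryman goes to the far shore with the pigeon and the terrier.

9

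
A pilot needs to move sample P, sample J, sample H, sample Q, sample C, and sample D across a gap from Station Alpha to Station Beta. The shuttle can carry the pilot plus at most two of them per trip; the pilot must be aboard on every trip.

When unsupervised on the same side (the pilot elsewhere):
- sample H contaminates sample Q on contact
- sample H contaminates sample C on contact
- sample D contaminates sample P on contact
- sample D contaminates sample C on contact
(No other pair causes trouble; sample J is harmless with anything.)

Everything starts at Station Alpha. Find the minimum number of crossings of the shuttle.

Counting alone: the pilot can take at most 2 across per trip to Station Beta, so moving all 6 needs at least 3 loaded trips out, with a return between consecutive ones — at least 5 crossings.
The safety rule pushes this higher. Following every safe sequence of crossings, the most of the 6 that can be at Station Beta as the shuttle arrives there on crossing 5 is 5 — never all 6.
So no plan with fewer than 7 crossings exists, and this one achieves 7:
1. Pilot goes to Station Beta with sample D and sample H.  [Station Alpha: sample C, sample J, sample P, sample Q | Station Beta: sample D, sample H]
2. Pilot goes back to Station Alpha alone.  [Station Alpha: sample C, sample J, sample P, sample Q | Station Beta: sample D, sample H]
3. Pilot goes to Station Beta with sample J and sample P.  [Station Alpha: sample C, sample Q | Station Beta: sample D, sample H, sample J, sample P]
4. Pilot goes back to Station Alpha with sample D.  [Station Alpha: sample C, sample D, sample Q | Station Beta: sample H, sample J, sample P]
5. Pilot goes to Station Beta with sample C and sample Q.  [Station Alpha: sample D | Station Beta: sample C, sample H, sample J, sample P, sample Q]
6. Pilot goes back to Station Alpha with sample H.  [Station Alpha: sample D, sample H | Station Beta: sample C, sample J, sample P, sample Q]
7. Pilot goes to Station Beta with sample D and sample H.  [Station Alpha: — | Station Beta: sample C, sample D, sample H, sample J, sample P, sample Q]

7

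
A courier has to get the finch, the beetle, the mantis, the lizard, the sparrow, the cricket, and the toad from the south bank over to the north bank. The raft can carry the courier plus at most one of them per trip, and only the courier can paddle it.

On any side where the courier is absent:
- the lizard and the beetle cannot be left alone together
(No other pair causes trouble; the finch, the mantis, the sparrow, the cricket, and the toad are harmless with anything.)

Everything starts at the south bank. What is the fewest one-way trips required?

Counting alone: the courier can take at most 1 across per trip to the north bank, so moving all 7 needs at least 7 loaded trips out, with a return between consecutive ones — at least 13 crossings.
The plan below uses exactly 13 crossings, so it is optimal:
1. Courier goes to the north bank with the beetle.  [the south bank: the cricket, the finch, the lizard, the mantis, the sparrow, the toad | the north bank: the beetle]
2. Courier goes back to the south bank alone.  [the south bank: the cricket, the finch, the lizard, the mantis, the sparrow, the toad | the north bank: the beetle]
3. Courier goes to the north bank with the finch.  [the south bank: the cricket, the lizard, the mantis, the sparrow, the toad | the north bank: the beetle, the finch]
4. Courier goes back to the south bank alone.  [the south bank: the cricket, the lizard, the mantis, the sparrow, the toad | the north bank: the beetle, the finch]
5. Courier goes to the north bank with the mantis.  [the south bank: the cricket, the lizard, the sparrow, the toad | the north bank: the beetle, the finch, the mantis]
6. Courier goes back to the south bank alone.  [the south bank: the cricket, the lizard, the sparrow, the toad | the north bank: the beetle, the finch, the mantis]
7. Courier goes to the north bank with the sparrow.  [the south bank: the cricket, the lizard, the toad | the north bank: the beetle, the finch, the mantis, the sparrow]
8. Courier goes back to the south bank alone.  [the south bank: the cricket, the lizard, the toad | the north bank: the beetle, the finch, the mantis, the sparrow]
9. Courier goes to the north bank with the cricket.  [the south bank: the lizard, the toad | the north bank: the beetle, the cricket, the finch, the mantis, the sparrow]
10. Courier goes back to the south bank alone.  [the south bank: the lizard, the toad | the north bank: the beetle, the cricket, the finch, the mantis, the sparrow]
11. Courier goes to the north bank with the toad.  [the south bank: the lizard | the north bank: the beetle, the cricket, the finch, the mantis, the sparrow, the toad]
12. Courier goes back to the south bank alone.  [the south bank: the lizard | the north bank: the beetle, the cricket, the finch, the mantis, the sparrow, the toad]
13. Courier goes to the north bank with the lizard.  [the south bank: — | the north bank: the beetle, the cricket, the finch, the lizard, the mantis, the sparrow, the toad]

13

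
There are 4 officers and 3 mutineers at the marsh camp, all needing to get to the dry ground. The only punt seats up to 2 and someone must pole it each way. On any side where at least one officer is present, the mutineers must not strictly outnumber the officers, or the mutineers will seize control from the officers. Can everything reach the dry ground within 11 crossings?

Yes

Yes — this plan uses 11 crossings (≤ 11):
1. 2 mutineers → the dry ground.  (the marsh camp: 4O 1M; the dry ground: 0O 2M)
2. 1 mutineer ← the marsh camp.  (the marsh camp: 4O 2M; the dry ground: 0O 1M)
3. 2 mutineers → the dry ground.  (the marsh camp: 4O 0M; the dry ground: 0O 3M)
4. 1 mutineer ← the marsh camp.  (the marsh camp: 4O 1M; the dry ground: 0O 2M)
5. 2 officers → the dry ground.  (the marsh camp: 2O 1M; the dry ground: 2O 2M)
6. 1 mutineer ← the marsh camp.  (the marsh camp: 2O 2M; the dry ground: 2O 1M)
7. 1 officer and 1 mutineer → the dry ground.  (the marsh camp: 1O 1M; the dry ground: 3O 2M)
8. 1 officer ← the marsh camp.  (the marsh camp: 2O 1M; the dry ground: 2O 2M)
9. 1 officer and 1 mutineer → the dry ground.  (the marsh camp: 1O 0M; the dry ground: 3O 3M)
10. 1 mutineer ← the marsh camp.  (the marsh camp: 1O 1M; the dry ground: 3O 2M)
11. 1 officer and 1 mutineer → the dry ground.  (the marsh camp: 0O 0M; the dry ground: 4O 3M)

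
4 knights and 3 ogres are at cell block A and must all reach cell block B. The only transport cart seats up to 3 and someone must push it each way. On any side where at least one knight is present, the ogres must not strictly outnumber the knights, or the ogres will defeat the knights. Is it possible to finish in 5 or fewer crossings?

Yes — this plan uses 5 crossings (≤ 5):
1. 3 ogres → cell block B.  (cell block A: 4K 0O; cell block B: 0K 3O)
2. 1 ogre ← cell block A.  (cell block A: 4K 1O; cell block B: 0K 2O)
3. 3 knights → cell block B.  (cell block A: 1K 1O; cell block B: 3K 2O)
4. 1 knight ← cell block A.  (cell block A: 2K 1O; cell block B: 2K 2O)
5. 2 knights and 1 ogre → cell block B.  (cell block A: 0K 0O; cell block B: 4K 3O)

Yes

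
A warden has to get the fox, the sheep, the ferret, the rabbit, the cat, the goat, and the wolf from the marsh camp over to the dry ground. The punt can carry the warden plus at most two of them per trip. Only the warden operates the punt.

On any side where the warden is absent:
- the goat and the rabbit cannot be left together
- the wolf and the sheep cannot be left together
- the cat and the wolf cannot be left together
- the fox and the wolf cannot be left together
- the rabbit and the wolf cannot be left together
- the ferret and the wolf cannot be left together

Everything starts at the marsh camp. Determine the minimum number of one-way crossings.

9

Counting alone: the warden can take at most 2 across per trip to the dry ground, so moving all 7 needs at least 4 loaded trips out, with a return between consecutive ones — at least 7 crossings.
The safety rule pushes this higher. Following every safe sequence of crossings, the most of the 7 that can be at the dry ground as the punt arrives there on crossing 7 is 6 — never all 7.
So no plan with fewer than 9 crossings exists, and this one achieves 9:
1. Warden goes to the dry ground with the rabbit and the wolf.  [the marsh camp: the cat, the ferret, the fox, the goat, the sheep | the dry ground: the rabbit, the wolf]
2. Warden goes back to the marsh camp with the rabbit.  [the marsh camp: the cat, the ferret, the fox, the goat, the rabbit, the sheep | the dry ground: the wolf]
3. Warden goes to the dry ground with the fox and the rabbit.  [the marsh camp: the cat, the ferret, the goat, the sheep | the dry ground: the fox, the rabbit, the wolf]
4. Warden goes back to the marsh camp with the wolf.  [the marsh camp: the cat, the ferret, the goat, the sheep, the wolf | the dry ground: the fox, the rabbit]
5. Warden goes to the dry ground with the sheep and the wolf.  [the marsh camp: the cat, the ferret, the goat | the dry ground: the fox, the rabbit, the sheep, the wolf]
6. Warden goes back to the marsh camp with the wolf.  [the marsh camp: the cat, the ferret, the goat, the wolf | the dry ground: the fox, the rabbit, the sheep]
7. Warden goes to the dry ground with the cat and the ferret.  [the marsh camp: the goat, the wolf | the dry ground: the cat, the ferret, the fox, the rabbit, the sheep]
8. Warden goes back to the marsh camp alone.  [the marsh camp: the goat, the wolf | the dry ground: the cat, the ferret, the fox, the rabbit, the sheep]
9. Warden goes to the dry ground with the goat and the wolf.  [the marsh camp: — | the dry ground: the cat, the ferret, the fox, the goat, the rabbit, the sheep, the wolf]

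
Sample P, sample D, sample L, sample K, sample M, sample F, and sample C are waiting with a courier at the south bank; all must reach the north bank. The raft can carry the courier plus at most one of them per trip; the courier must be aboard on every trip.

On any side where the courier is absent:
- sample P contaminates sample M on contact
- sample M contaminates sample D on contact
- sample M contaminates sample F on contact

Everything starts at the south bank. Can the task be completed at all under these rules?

No

Following every safe sequence of crossings from the start, the most of the 7 that can be at the north bank as the raft arrives there on crossings 1, 3, 5, 7, 9 is 1, 2, 3, 4, 5 respectively; the best ever achieved is 5 of 7.
From crossing 11 on, no configuration arises that was not already reachable earlier: only 72 distinct safe configurations (who is on which side, and where the raft is) can ever be reached, none of them has everyone across, and every continuation just revisits them. So no valid plan exists.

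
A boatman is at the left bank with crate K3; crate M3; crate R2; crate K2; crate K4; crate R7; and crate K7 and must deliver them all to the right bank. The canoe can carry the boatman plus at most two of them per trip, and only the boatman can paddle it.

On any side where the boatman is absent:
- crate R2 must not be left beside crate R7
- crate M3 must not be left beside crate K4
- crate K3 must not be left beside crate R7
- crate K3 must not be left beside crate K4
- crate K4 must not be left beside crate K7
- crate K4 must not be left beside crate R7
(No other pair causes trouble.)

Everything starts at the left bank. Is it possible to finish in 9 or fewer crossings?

No

Counting alone: the boatman can take at most 2 across per trip to the right bank, so moving all 7 needs at least 4 loaded trips out, with a return between consecutive ones — at least 7 crossings.
The safety rule pushes this higher. Following every safe sequence of crossings, the most of the 7 that can be at the right bank as the canoe arrives there on crossings 7, 9 is 5, 6 respectively — never all 7.
So the move cannot be finished within 9 crossings. (The shortest complete plan takes 11:)
1. Boatman goes to the right bank with crate K4 and crate R7.
2. Boatman goes back to the left bank with crate K4.
3. Boatman goes to the right bank with crate K4 and crate M3.
4. Boatman goes back to the left bank with crate K4.
5. Boatman goes to the right bank with crate K3 and crate K7.
6. Boatman goes back to the left bank with crate K3.
7. Boatman goes to the right bank with crate K3 and crate R2.
8. Boatman goes back to the left bank with crate R7.
9. Boatman goes to the right bank with crate K2 and crate K4.
10. Boatman goes back to the left bank with crate K4.
11. Boatman goes to the right bank with crate K4 and crate R7.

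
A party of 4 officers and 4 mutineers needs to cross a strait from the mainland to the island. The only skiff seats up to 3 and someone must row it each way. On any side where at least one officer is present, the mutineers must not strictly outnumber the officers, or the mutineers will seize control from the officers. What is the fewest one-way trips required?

9

Counting alone: each trip to the island takes at most 3 across and each return brings at least 1 back, so after t trips out (and t−1 returns) at most 3t − (t−1) of the 8 are across; that first reaches 8 at t = 4, so at least 7 crossings are needed.
The safety rule pushes this higher. Following every safe sequence of crossings, the most of the 8 that can be at the island as the skiff arrives there on crossing 7 is 7 — never all 8.
So no plan with fewer than 9 crossings exists, and this one achieves 9:
1. 2 mutineers → the island.  (the mainland: 4O 2M; the island: 0O 2M)
2. 1 mutineer ← the mainland.  (the mainland: 4O 3M; the island: 0O 1M)
3. 3 mutineers → the island.  (the mainland: 4O 0M; the island: 0O 4M)
4. 1 mutineer ← the mainland.  (the mainland: 4O 1M; the island: 0O 3M)
5. 3 officers → the island.  (the mainland: 1O 1M; the island: 3O 3M)
6. 1 officer and 1 mutineer ← the mainland.  (the mainland: 2O 2M; the island: 2O 2M)
7. 2 officers → the island.  (the mainland: 0O 2M; the island: 4O 2M)
8. 1 mutineer ← the mainland.  (the mainland: 0O 3M; the island: 4O 1M)
9. 3 mutineers → the island.  (the mainland: 0O 0M; the island: 4O 4M)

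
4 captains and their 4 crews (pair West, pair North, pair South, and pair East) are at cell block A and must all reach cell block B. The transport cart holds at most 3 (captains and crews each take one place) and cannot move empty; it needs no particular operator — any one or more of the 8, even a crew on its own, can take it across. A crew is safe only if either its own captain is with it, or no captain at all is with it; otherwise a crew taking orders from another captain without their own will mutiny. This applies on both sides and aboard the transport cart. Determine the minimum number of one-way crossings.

9

Counting alone: each trip to cell block B takes at most 3 across and each return brings at least 1 back, so after t trips out (and t−1 returns) at most 3t − (t−1) of the 8 are across; that first reaches 8 at t = 4, so at least 7 crossings are needed.
The safety rule pushes this higher. Following every safe sequence of crossings, the most of the 8 that can be at cell block B as the transport cart arrives there on crossing 7 is 7 — never all 8.
So no plan with fewer than 9 crossings exists, and this one achieves 9:
1. captain West and crew West cross → cell block B.
2. captain West crosses ← cell block A.
3. captain North, captain West, and crew North cross → cell block B.
4. captain West and crew West cross ← cell block A.
5. captain East, captain South, and captain West cross → cell block B.
6. crew North crosses ← cell block A.
7. crew North and crew West cross → cell block B.
8. crew West crosses ← cell block A.
9. crew East, crew South, and crew West cross → cell block B.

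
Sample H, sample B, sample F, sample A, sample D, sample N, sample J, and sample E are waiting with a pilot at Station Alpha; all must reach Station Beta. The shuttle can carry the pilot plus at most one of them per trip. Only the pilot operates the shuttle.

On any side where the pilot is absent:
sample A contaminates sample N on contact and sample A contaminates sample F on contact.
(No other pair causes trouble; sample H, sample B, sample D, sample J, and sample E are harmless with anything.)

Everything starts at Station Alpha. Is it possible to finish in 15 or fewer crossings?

No

Counting alone: the pilot can take at most 1 across per trip to Station Beta, so moving all 8 needs at least 8 loaded trips out, with a return between consecutive ones — at least 15 crossings.
The safety rule pushes this higher. Following every safe sequence of crossings, the most of the 8 that can be at Station Beta as the shuttle arrives there on crossing 15 is 7 — never all 8.
So the move cannot be finished within 15 crossings. (The shortest complete plan takes 17:)
1. Pilot goes to Station Beta with sample A.
2. Pilot goes back to Station Alpha alone.
3. Pilot goes to Station Beta with sample H.
4. Pilot goes back to Station Alpha alone.
5. Pilot goes to Station Beta with sample B.
6. Pilot goes back to Station Alpha alone.
7. Pilot goes to Station Beta with sample F.
8. Pilot goes back to Station Alpha with sample A.
9. Pilot goes to Station Beta with sample N.
10. Pilot goes back to Station Alpha alone.
11. Pilot goes to Station Beta with sample D.
12. Pilot goes back to Station Alpha alone.
13. Pilot goes to Station Beta with sample J.
14. Pilot goes back to Station Alpha alone.
15. Pilot goes to Station Beta with sample E.
16. Pilot goes back to Station Alpha alone.
17. Pilot goes to Station Beta with sample A.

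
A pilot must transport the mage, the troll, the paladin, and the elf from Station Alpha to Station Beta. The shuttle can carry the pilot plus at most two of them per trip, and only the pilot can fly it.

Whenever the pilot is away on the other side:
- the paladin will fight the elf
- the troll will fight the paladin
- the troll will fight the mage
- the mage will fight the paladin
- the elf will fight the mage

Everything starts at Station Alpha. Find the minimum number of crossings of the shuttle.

Counting alone: the pilot can take at most 2 across per trip to Station Beta, so moving all 4 needs at least 2 loaded trips out, with a return between consecutive ones — at least 3 crossings.
The safety rule pushes this higher. Following every safe sequence of crossings, the most of the 4 that can be at Station Beta as the shuttle arrives there on crossing 3 is 3 — never all 4.
So no plan with fewer than 5 crossings exists, and this one achieves 5:
1. Pilot goes to Station Beta with the mage and the paladin.  [Station Alpha: the elf, the troll | Station Beta: the mage, the paladin]
2. Pilot goes back to Station Alpha with the mage.  [Station Alpha: the elf, the mage, the troll | Station Beta: the paladin]
3. Pilot goes to Station Beta with the elf and the troll.  [Station Alpha: the mage | Station Beta: the elf, the paladin, the troll]
4. Pilot goes back to Station Alpha with the paladin.  [Station Alpha: the mage, the paladin | Station Beta: the elf, the troll]
5. Pilot goes to Station Beta with the mage and the paladin.  [Station Alpha: — | Station Beta: the elf, the mage, the paladin, the troll]

5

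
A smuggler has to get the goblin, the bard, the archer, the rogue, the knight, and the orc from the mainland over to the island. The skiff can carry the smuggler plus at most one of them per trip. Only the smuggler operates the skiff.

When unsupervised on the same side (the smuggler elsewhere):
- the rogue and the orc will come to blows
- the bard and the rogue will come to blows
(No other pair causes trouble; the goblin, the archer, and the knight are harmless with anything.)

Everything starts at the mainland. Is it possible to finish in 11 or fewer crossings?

No

Counting alone: the smuggler can take at most 1 across per trip to the island, so moving all 6 needs at least 6 loaded trips out, with a return between consecutive ones — at least 11 crossings.
The safety rule pushes this higher. Following every safe sequence of crossings, the most of the 6 that can be at the island as the skiff arrives there on crossing 11 is 5 — never all 6.
So the move cannot be finished within 11 crossings. (The shortest complete plan takes 13:)
1. Smuggler goes to the island with the rogue.  [the mainland: the archer, the bard, the goblin, the knight, the orc | the island: the rogue]
2. Smuggler goes back to the mainland alone.  [the mainland: the archer, the bard, the goblin, the knight, the orc | the island: the rogue]
3. Smuggler goes to the island with the goblin.  [the mainland: the archer, the bard, the knight, the orc | the island: the goblin, the rogue]
4. Smuggler goes back to the mainland alone.  [the mainland: the archer, the bard, the knight, the orc | the island: the goblin, the rogue]
5. Smuggler goes to the island with the bard.  [the mainland: the archer, the knight, the orc | the island: the bard, the goblin, the rogue]
6. Smuggler goes back to the mainland with the rogue.  [the mainland: the archer, the knight, the orc, the rogue | the island: the bard, the goblin]
7. Smuggler goes to the island with the orc.  [the mainland: the archer, the knight, the rogue | the island: the bard, the goblin, the orc]
8. Smuggler goes back to the mainland alone.  [the mainland: the archer, the knight, the rogue | the island: the bard, the goblin, the orc]
9. Smuggler goes to the island with the archer.  [the mainland: the knight, the rogue | the island: the archer, the bard, the goblin, the orc]
10. Smuggler goes back to the mainland alone.  [the mainland: the knight, the rogue | the island: the archer, the bard, the goblin, the orc]
11. Smuggler goes to the island with the knight.  [the mainland: the rogue | the island: the archer, the bard, the goblin, the knight, the orc]
12. Smuggler goes back to the mainland alone.  [the mainland: the rogue | the island: the archer, the bard, the goblin, the knight, the orc]
13. Smuggler goes to the island with the rogue.  [the mainland: — | the island: the archer, the bard, the goblin, the knight, the orc, the rogue]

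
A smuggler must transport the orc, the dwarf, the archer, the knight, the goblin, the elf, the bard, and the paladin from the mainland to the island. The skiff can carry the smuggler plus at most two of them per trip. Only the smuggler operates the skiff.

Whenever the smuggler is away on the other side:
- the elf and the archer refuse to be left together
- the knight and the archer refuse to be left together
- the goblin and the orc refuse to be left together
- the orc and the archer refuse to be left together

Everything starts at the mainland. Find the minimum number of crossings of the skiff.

9

Counting alone: the smuggler can take at most 2 across per trip to the island, so moving all 8 needs at least 4 loaded trips out, with a return between consecutive ones — at least 7 crossings.
The safety rule pushes this higher. Following every safe sequence of crossings, the most of the 8 that can be at the island as the skiff arrives there on crossing 7 is 7 — never all 8.
So no plan with fewer than 9 crossings exists, and this one achieves 9:
1. Smuggler goes to the island with the archer and the orc.
2. Smuggler goes back to the mainland with the orc.
3. Smuggler goes to the island with the dwarf and the orc.
4. Smuggler goes back to the mainland with the archer.
5. Smuggler goes to the island with the elf and the knight.
6. Smuggler goes back to the mainland alone.
7. Smuggler goes to the island with the bard and the paladin.
8. Smuggler goes back to the mainland alone.
9. Smuggler goes to the island with the archer and the goblin.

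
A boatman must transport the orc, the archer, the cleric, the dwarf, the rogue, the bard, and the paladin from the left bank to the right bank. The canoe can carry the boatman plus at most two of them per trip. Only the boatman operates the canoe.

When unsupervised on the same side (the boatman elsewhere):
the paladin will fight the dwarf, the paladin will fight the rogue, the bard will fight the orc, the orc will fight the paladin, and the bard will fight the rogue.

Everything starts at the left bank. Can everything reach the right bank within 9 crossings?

Yes — this plan uses 9 crossings (≤ 9):
1. Boatman goes to the right bank with the bard and the paladin.  [the left bank: the archer, the cleric, the dwarf, the orc, the rogue | the right bank: the bard, the paladin]
2. Boatman goes back to the left bank alone.  [the left bank: the archer, the cleric, the dwarf, the orc, the rogue | the right bank: the bard, the paladin]
3. Boatman goes to the right bank with the orc.  [the left bank: the archer, the cleric, the dwarf, the rogue | the right bank: the bard, the orc, the paladin]
4. Boatman goes back to the left bank with the bard and the paladin.  [the left bank: the archer, the bard, the cleric, the dwarf, the paladin, the rogue | the right bank: the orc]
5. Boatman goes to the right bank with the dwarf and the rogue.  [the left bank: the archer, the bard, the cleric, the paladin | the right bank: the dwarf, the orc, the rogue]
6. Boatman goes back to the left bank alone.  [the left bank: the archer, the bard, the cleric, the paladin | the right bank: the dwarf, the orc, the rogue]
7. Boatman goes to the right bank with the archer and the cleric.  [the left bank: the bard, the paladin | the right bank: the archer, the cleric, the dwarf, the orc, the rogue]
8. Boatman goes back to the left bank alone.  [the left bank: the bard, the paladin | the right bank: the archer, the cleric, the dwarf, the orc, the rogue]
9. Boatman goes to the right bank with the bard and the paladin.  [the left bank: — | the right bank: the archer, the bard, the cleric, the dwarf, the orc, the paladin, the rogue]

Yes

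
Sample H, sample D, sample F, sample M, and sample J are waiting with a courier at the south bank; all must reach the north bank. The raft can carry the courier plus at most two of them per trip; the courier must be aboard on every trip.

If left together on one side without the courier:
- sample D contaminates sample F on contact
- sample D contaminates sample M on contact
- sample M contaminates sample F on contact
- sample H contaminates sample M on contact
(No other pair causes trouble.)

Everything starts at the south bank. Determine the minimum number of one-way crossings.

Counting alone: the courier can take at most 2 across per trip to the north bank, so moving all 5 needs at least 3 loaded trips out, with a return between consecutive ones — at least 5 crossings.
The safety rule pushes this higher. Following every safe sequence of crossings, the most of the 5 that can be at the north bank as the raft arrives there on crossing 5 is 4 — never all 5.
So no plan with fewer than 7 crossings exists, and this one achieves 7:
1. Courier goes to the north bank with sample D and sample M.
2. Courier goes back to the south bank with sample D.
3. Courier goes to the north bank with sample D and sample H.
4. Courier goes back to the south bank with sample M.
5. Courier goes to the north bank with sample F and sample J.
6. Courier goes back to the south bank with sample D.
7. Courier goes to the north bank with sample D and sample M.

7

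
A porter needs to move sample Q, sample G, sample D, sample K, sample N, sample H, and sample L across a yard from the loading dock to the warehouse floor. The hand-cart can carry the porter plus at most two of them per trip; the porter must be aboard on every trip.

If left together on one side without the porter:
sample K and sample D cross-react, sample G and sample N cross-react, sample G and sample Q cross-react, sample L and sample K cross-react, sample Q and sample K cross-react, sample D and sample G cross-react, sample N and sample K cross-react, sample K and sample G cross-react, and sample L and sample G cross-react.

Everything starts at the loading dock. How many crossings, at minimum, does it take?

impossible

Following every safe sequence of crossings from the start, the most of the 7 that can be at the warehouse floor as the hand-cart arrives there on crossings 1, 3, 5 is 2, 3, 4 respectively; the best ever achieved is 4 of 7.
From crossing 7 on, no configuration arises that was not already reachable earlier: only 24 distinct safe configurations (who is on which side, and where the hand-cart is) can ever be reached, none of them has everyone across, and every continuation just revisits them. So no valid plan exists.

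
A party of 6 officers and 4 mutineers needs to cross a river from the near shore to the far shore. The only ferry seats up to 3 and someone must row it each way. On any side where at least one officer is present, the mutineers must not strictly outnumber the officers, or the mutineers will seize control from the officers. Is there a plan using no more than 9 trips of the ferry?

Yes

Yes — this plan uses 9 crossings (≤ 9):
1. 2 mutineers → the far shore.  (the near shore: 6O 2M; the far shore: 0O 2M)
2. 1 mutineer ← the near shore.  (the near shore: 6O 3M; the far shore: 0O 1M)
3. 3 mutineers → the far shore.  (the near shore: 6O 0M; the far shore: 0O 4M)
4. 1 mutineer ← the near shore.  (the near shore: 6O 1M; the far shore: 0O 3M)
5. 3 officers → the far shore.  (the near shore: 3O 1M; the far shore: 3O 3M)
6. 1 mutineer ← the near shore.  (the near shore: 3O 2M; the far shore: 3O 2M)
7. 1 officer and 2 mutineers → the far shore.  (the near shore: 2O 0M; the far shore: 4O 4M)
8. 1 mutineer ← the near shore.  (the near shore: 2O 1M; the far shore: 4O 3M)
9. 2 officers and 1 mutineer → the far shore.  (the near shore: 0O 0M; the far shore: 6O 4M)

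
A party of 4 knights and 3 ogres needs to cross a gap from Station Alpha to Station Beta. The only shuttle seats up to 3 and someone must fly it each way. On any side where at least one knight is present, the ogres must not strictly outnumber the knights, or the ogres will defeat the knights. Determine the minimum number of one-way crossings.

Counting alone: each trip to Station Beta takes at most 3 across and each return brings at least 1 back, so after t trips out (and t−1 returns) at most 3t − (t−1) of the 7 are across; that first reaches 7 at t = 3, so at least 5 crossings are needed.
The plan below uses exactly 5 crossings, so it is optimal:
1. 3 ogres → Station Beta.  (Station Alpha: 4K 0O; Station Beta: 0K 3O)
2. 1 ogre ← Station Alpha.  (Station Alpha: 4K 1O; Station Beta: 0K 2O)
3. 3 knights → Station Beta.  (Station Alpha: 1K 1O; Station Beta: 3K 2O)
4. 1 knight ← Station Alpha.  (Station Alpha: 2K 1O; Station Beta: 2K 2O)
5. 2 knights and 1 ogre → Station Beta.  (Station Alpha: 0K 0O; Station Beta: 4K 3O)

5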